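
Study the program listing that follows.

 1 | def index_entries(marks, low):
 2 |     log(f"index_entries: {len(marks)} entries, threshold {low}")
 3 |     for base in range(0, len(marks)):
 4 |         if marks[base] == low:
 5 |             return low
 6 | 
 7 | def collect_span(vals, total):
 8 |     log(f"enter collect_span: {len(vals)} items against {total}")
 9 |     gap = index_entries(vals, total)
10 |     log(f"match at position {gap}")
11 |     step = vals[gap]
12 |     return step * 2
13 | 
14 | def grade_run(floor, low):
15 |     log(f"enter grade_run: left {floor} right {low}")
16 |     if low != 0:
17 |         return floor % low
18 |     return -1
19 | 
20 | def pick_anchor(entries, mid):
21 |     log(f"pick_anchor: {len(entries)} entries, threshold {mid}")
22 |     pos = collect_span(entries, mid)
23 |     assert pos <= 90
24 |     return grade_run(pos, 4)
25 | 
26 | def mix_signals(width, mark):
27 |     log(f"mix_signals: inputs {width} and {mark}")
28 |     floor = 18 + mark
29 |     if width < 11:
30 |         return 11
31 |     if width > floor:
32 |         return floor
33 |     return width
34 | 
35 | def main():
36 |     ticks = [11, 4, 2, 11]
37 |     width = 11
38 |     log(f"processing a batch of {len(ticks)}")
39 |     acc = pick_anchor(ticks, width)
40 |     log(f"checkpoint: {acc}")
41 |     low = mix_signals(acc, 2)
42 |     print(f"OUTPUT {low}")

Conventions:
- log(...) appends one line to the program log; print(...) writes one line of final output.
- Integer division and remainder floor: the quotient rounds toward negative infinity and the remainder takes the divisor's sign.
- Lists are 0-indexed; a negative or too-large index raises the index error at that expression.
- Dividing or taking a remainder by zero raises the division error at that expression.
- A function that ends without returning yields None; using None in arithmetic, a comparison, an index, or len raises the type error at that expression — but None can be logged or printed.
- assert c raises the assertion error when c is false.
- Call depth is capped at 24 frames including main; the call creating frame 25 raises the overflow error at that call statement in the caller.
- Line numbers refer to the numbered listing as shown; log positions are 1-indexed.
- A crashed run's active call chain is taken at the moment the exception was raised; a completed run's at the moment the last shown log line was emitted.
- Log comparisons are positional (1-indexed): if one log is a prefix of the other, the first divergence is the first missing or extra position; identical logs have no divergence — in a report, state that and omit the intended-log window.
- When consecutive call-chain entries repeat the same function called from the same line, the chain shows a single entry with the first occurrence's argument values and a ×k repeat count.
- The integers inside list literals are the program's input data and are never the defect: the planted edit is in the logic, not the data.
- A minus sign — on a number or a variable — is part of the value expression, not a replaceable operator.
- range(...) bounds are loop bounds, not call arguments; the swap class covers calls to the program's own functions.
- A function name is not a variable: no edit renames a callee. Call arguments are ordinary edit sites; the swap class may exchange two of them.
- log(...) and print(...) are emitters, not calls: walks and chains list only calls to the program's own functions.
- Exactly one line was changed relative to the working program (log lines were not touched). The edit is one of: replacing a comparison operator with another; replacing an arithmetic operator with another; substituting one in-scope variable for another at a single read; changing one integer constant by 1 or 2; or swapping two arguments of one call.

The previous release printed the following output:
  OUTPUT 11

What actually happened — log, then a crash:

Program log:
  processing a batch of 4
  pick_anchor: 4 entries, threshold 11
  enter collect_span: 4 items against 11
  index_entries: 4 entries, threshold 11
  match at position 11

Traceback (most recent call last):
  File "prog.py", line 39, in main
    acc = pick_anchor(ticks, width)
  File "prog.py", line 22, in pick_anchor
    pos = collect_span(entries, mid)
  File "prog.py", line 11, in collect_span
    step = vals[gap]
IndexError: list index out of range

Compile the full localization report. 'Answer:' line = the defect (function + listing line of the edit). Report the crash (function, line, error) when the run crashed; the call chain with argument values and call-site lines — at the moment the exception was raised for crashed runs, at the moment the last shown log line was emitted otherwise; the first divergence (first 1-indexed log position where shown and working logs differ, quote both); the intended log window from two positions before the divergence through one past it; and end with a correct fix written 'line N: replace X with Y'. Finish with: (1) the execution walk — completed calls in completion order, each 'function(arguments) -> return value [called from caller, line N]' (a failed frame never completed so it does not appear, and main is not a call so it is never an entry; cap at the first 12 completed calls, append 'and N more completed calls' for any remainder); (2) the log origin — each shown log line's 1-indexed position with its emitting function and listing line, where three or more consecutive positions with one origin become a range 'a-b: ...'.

Answer: the defect is in index_entries at line 5.
Key observation: Everything matches until log position 5, which reads 'match at position 11' in place of 'match at position 0'.
Crash: collect_span, line 11, IndexError.
Call chain: main -> pick_anchor([11, 4, 2, 11], 11) (called at line 39) -> collect_span([11, 4, 2, 11], 11) (called at line 22).
First divergence: position 5 — shown 'match at position 11', intended 'match at position 0'.
Intended log window:
  3: enter collect_span: 4 items against 11
  4: index_entries: 4 entries, threshold 11
  5: match at position 0
  6: enter grade_run: left 22 right 4
Execution walk:
  index_entries([11, 4, 2, 11], 11) -> 11  [called from collect_span, line 9]
Log origins:
  1 — main, line 38
  2 — pick_anchor, line 21
  3 — collect_span, line 8
  4 — index_entries, line 2
  5 — collect_span, line 10
A correct fix: line 5: replace `low` with `base`.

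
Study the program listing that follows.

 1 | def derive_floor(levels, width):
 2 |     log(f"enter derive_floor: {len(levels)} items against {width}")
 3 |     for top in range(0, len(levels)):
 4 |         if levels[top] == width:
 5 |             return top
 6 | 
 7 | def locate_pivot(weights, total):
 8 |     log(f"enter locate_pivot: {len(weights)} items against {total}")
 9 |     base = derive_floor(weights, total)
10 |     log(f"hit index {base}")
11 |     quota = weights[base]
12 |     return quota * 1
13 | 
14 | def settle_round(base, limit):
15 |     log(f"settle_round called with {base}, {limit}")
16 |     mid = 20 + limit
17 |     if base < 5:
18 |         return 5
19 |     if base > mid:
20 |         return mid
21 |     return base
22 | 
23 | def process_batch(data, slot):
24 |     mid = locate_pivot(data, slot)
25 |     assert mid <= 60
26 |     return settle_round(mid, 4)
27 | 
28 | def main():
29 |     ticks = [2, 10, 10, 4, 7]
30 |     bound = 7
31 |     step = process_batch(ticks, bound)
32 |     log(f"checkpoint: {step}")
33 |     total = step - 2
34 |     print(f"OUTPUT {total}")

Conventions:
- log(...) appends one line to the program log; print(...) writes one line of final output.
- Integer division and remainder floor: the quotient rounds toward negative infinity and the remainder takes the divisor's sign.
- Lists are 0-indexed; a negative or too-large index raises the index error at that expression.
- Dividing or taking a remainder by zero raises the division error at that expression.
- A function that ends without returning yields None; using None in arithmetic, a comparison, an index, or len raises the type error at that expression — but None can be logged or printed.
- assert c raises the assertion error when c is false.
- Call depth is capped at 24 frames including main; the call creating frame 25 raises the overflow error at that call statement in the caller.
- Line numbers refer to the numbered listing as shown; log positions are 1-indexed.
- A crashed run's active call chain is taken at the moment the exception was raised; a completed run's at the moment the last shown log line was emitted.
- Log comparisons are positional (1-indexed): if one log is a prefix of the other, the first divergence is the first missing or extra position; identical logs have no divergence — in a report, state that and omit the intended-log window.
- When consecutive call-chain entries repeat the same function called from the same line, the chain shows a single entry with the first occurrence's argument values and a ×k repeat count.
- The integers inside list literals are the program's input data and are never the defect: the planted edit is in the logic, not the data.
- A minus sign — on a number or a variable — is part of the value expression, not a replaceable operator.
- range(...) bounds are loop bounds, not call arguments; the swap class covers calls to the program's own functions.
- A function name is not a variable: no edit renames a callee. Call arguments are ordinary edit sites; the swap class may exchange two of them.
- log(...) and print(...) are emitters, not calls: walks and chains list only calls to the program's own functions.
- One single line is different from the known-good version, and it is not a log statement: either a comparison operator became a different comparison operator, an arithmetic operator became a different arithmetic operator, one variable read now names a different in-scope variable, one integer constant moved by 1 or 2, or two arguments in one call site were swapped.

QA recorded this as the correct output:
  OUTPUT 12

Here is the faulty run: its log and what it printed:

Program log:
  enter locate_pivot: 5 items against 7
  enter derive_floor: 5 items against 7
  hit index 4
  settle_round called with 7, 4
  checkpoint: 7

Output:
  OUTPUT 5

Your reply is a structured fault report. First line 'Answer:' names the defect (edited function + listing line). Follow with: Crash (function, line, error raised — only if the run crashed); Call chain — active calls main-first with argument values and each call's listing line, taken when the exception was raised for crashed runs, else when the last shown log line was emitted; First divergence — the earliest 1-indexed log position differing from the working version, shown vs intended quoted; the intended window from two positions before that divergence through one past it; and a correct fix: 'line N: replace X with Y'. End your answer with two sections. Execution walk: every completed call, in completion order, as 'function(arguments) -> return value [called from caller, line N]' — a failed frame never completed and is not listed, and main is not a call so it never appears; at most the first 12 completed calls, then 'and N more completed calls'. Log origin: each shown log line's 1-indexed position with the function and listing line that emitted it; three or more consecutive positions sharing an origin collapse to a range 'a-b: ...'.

Answer: the defect is in locate_pivot at line 12.
Key fact: Log line 4 is where behavior first shows: 'settle_round called with 7, 4' appears instead of 'settle_round called with 14, 4'.
Call chain: main.
First divergence: position 4 — shown 'settle_round called with 7, 4', intended 'settle_round called with 14, 4'.
Intended log window:
  2: enter derive_floor: 5 items against 7
  3: hit index 4
  4: settle_round called with 14, 4
  5: checkpoint: 14
Execution walk:
  derive_floor([2, 10, 10, 4, 7], 7) -> 4  [called from locate_pivot, line 9]
  locate_pivot([2, 10, 10, 4, 7], 7) -> 7  [called from process_batch, line 24]
  settle_round(7, 4) -> 7  [called from process_batch, line 26]
  process_batch([2, 10, 10, 4, 7], 7) -> 7  [called from main, line 31]
Log origins:
  1: logged in locate_pivot at line 8
  2: logged in derive_floor at line 2
  3: logged in locate_pivot at line 10
  4: logged in settle_round at line 15
  5: logged in main at line 32
A correct fix: line 12: replace `1` with `2`.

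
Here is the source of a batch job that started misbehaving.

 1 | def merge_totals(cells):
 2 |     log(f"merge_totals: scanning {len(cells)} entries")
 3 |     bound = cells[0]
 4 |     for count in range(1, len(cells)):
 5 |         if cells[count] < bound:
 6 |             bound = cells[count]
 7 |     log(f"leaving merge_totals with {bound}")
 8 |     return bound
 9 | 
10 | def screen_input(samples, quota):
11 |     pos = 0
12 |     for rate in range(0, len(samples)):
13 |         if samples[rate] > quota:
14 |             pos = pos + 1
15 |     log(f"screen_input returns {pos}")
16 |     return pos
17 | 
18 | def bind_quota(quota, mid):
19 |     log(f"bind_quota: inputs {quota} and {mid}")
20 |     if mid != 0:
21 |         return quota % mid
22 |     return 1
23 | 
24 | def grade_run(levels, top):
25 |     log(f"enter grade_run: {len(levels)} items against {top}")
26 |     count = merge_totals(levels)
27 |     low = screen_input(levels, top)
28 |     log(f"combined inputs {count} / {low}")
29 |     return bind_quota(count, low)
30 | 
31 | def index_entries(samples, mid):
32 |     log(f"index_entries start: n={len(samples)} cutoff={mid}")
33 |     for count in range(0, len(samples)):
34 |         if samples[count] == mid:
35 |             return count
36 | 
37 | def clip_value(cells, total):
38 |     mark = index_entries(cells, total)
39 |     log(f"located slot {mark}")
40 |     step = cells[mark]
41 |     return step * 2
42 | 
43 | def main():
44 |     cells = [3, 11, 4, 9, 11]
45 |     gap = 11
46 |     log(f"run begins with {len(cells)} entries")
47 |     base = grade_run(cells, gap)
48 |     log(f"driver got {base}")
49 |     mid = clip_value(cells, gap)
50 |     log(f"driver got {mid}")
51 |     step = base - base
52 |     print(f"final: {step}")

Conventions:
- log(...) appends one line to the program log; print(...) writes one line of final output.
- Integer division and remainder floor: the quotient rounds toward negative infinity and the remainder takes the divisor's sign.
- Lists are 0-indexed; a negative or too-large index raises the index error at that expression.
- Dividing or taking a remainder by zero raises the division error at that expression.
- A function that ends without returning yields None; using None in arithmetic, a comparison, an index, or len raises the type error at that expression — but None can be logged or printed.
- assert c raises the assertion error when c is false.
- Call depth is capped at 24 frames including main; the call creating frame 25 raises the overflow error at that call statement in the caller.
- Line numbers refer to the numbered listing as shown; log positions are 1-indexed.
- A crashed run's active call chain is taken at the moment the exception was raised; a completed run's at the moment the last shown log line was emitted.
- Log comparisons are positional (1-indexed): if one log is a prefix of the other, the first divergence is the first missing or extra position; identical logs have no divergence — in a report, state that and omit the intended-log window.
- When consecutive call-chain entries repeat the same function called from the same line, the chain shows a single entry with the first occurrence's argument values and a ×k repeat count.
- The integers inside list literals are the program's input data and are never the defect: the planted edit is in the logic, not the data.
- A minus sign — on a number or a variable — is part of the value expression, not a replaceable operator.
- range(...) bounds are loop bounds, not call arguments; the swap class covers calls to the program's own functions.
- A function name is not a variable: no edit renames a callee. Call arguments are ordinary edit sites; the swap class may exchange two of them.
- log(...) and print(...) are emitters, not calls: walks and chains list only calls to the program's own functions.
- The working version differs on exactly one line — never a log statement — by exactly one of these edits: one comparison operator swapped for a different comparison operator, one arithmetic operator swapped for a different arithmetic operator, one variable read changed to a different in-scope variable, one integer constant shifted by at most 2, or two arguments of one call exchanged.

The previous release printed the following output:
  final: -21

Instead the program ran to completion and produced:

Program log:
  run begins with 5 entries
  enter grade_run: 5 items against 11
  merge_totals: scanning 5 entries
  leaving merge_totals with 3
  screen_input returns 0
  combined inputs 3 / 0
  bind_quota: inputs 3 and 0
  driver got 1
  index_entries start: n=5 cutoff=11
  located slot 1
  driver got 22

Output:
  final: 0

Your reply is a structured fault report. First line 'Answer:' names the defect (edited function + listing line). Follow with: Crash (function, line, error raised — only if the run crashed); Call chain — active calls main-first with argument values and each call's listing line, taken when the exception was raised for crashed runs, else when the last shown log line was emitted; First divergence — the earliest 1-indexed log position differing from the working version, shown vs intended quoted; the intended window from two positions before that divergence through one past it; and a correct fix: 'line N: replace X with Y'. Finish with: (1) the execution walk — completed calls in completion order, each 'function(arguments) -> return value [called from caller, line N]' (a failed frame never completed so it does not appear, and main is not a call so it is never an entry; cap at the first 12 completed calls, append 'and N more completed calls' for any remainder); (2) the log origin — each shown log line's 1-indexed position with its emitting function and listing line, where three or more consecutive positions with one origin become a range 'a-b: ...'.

Answer: the defect is in main at line 51.
Key fact: Log streams are identical — the defect surfaces only in the printed output.
Call chain: main.
First divergence: none (the log streams are identical).
Execution walk:
  merge_totals([3, 11, 4, 9, 11]) -> 3  [called from grade_run, line 26]
  screen_input([3, 11, 4, 9, 11], 11) -> 0  [called from grade_run, line 27]
  bind_quota(3, 0) -> 1  [called from grade_run, line 29]
  grade_run([3, 11, 4, 9, 11], 11) -> 1  [called from main, line 47]
  index_entries([3, 11, 4, 9, 11], 11) -> 1  [called from clip_value, line 38]
  clip_value([3, 11, 4, 9, 11], 11) -> 22  [called from main, line 49]
Log origin:
  1: from main, line 46
  2: from grade_run, line 25
  3: from merge_totals, line 2
  4: from merge_totals, line 7
  5: from screen_input, line 15
  6: from grade_run, line 28
  7: from bind_quota, line 19
  8: from main, line 48
  9: from index_entries, line 32
  10: from clip_value, line 39
  11: from main, line 50
A correct fix: line 51: replace `base - base` with `base - mid`.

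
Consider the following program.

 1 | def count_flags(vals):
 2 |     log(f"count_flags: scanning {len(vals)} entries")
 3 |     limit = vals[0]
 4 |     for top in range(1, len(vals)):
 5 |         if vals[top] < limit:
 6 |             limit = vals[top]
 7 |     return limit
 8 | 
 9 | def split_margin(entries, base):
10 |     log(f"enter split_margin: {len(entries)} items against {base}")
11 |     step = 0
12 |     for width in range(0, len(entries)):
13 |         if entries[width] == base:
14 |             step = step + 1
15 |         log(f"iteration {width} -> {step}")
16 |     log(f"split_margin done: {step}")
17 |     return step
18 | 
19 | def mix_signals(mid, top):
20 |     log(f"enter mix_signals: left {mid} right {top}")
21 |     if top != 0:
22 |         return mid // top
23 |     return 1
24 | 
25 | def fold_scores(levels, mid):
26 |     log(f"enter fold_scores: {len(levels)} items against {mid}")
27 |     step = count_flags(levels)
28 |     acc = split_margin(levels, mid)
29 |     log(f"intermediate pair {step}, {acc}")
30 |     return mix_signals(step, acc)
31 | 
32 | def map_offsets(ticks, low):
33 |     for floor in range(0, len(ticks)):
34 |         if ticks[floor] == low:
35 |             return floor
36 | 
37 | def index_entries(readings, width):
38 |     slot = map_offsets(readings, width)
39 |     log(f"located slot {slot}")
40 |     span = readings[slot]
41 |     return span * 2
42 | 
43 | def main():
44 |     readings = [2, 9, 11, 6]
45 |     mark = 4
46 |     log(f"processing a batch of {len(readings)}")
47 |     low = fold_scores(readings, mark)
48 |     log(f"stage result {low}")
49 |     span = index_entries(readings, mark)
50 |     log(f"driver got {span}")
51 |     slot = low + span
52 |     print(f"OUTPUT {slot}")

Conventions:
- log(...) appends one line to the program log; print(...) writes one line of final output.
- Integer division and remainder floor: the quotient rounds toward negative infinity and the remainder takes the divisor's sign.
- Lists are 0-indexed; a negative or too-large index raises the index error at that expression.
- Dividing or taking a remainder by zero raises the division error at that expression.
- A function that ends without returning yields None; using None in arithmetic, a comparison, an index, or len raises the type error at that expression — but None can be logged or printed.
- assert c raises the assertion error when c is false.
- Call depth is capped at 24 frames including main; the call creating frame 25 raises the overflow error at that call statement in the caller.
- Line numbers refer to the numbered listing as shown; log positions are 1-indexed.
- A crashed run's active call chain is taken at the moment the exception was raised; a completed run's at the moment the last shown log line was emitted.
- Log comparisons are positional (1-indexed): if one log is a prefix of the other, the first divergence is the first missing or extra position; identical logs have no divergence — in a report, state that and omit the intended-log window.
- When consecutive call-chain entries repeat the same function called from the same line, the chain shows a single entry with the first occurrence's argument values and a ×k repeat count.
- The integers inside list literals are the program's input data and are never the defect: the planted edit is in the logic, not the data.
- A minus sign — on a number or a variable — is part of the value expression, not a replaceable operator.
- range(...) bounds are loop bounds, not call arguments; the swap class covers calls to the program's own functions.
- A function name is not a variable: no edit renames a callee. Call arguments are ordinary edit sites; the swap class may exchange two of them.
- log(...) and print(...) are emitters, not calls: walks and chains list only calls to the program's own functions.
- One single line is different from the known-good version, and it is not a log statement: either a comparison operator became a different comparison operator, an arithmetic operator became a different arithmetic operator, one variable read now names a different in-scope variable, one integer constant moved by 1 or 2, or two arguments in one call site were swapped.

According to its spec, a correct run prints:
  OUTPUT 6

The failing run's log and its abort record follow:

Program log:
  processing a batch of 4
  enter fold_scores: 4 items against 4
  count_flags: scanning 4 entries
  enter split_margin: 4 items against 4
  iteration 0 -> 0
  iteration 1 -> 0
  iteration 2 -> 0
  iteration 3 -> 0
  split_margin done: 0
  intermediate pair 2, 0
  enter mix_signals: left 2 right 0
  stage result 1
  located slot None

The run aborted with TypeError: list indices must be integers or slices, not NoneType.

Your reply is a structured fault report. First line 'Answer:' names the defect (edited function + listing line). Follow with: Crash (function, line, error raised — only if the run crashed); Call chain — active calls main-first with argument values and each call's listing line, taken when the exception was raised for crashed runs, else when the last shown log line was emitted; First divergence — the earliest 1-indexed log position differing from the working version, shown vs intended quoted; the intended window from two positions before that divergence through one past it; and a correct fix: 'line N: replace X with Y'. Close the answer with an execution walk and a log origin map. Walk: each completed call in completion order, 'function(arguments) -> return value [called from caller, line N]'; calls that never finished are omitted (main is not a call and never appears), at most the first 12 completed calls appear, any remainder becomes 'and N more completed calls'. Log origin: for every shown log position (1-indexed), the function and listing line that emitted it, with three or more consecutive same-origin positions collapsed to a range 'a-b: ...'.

Answer: the defect is in main at line 45.
Key observation: The log first diverges at position 2: the faulty run prints 'enter fold_scores: 4 items against 4' where the working version prints 'enter fold_scores: 4 items against 2'.
Crash: index_entries, line 40, TypeError.
Call chain: main -> index_entries([2, 9, 11, 6], 4) (called at line 49).
First divergence: at position 2 the run shows 'enter fold_scores: 4 items against 4' where the working version logs 'enter fold_scores: 4 items against 2'.
Intended log window:
  1: processing a batch of 4
  2: enter fold_scores: 4 items against 2
  3: count_flags: scanning 4 entries
Execution walk:
  count_flags([2, 9, 11, 6]) -> 2  [called from fold_scores, line 27]
  split_margin([2, 9, 11, 6], 4) -> 0  [called from fold_scores, line 28]
  mix_signals(2, 0) -> 1  [called from fold_scores, line 30]
  fold_scores([2, 9, 11, 6], 4) -> 1  [called from main, line 47]
  map_offsets([2, 9, 11, 6], 4) -> None  [called from index_entries, line 38]
Log line origins:
  1: from main, line 46
  2: from fold_scores, line 26
  3: from count_flags, line 2
  4: from split_margin, line 10
  5-8: from split_margin, line 15
  9: from split_margin, line 16
  10: from fold_scores, line 29
  11: from mix_signals, line 20
  12: from main, line 48
  13: from index_entries, line 39
A correct fix: line 45: replace `4` with `2`.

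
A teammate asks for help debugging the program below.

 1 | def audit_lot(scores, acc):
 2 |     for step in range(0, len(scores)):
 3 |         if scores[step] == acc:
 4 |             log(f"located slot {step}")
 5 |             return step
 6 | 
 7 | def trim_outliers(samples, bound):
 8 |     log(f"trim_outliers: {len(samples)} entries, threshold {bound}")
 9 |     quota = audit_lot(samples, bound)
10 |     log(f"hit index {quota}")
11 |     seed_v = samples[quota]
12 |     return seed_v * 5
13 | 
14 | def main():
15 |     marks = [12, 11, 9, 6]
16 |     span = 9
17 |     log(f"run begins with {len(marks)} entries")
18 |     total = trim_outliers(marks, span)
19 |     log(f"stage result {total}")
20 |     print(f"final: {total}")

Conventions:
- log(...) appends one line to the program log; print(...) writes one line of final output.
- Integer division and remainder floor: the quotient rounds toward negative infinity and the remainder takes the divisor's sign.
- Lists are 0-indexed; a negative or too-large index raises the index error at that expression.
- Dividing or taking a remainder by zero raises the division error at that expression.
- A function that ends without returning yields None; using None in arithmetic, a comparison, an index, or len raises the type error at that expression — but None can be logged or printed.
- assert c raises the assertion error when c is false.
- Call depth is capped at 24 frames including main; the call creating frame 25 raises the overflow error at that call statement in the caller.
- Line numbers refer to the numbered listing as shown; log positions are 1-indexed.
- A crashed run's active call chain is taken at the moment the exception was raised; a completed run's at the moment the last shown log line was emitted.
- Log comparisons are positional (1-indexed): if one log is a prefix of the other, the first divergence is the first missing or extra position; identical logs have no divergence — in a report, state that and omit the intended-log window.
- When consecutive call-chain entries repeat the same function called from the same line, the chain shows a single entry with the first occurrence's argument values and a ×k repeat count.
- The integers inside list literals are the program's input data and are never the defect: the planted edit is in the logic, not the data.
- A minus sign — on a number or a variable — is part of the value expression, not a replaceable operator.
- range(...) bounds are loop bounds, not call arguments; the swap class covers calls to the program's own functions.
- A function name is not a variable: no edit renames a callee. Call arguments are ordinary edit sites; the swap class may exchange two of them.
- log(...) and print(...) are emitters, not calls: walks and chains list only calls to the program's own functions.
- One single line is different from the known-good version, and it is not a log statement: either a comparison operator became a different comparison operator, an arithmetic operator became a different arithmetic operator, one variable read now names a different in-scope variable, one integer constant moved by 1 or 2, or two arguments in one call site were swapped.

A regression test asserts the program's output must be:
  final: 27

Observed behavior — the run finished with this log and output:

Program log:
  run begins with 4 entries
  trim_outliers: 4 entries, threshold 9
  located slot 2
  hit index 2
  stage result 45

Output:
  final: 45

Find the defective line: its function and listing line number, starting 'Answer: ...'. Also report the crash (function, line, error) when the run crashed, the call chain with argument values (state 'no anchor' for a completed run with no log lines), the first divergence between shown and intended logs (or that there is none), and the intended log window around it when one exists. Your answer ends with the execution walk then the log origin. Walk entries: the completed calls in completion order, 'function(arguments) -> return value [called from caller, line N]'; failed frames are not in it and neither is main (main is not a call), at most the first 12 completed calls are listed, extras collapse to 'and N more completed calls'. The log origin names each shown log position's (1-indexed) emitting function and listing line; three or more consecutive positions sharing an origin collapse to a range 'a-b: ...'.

Answer: the defect is in trim_outliers at line 12.
Core observation: The log first diverges at position 5: the faulty run prints 'stage result 45' where the working version prints 'stage result 27'.
Call chain: main.
First divergence: at position 5 the run shows 'stage result 45' where the working version logs 'stage result 27'.
Intended log window:
  3: located slot 2
  4: hit index 2
  5: stage result 27
Execution walk:
  audit_lot([12, 11, 9, 6], 9) -> 2  [called from trim_outliers, line 9]
  trim_outliers([12, 11, 9, 6], 9) -> 45  [called from main, line 18]
Log origin:
  1: emitted by main (line 17)
  2: emitted by trim_outliers (line 8)
  3: emitted by audit_lot (line 4)
  4: emitted by trim_outliers (line 10)
  5: emitted by main (line 19)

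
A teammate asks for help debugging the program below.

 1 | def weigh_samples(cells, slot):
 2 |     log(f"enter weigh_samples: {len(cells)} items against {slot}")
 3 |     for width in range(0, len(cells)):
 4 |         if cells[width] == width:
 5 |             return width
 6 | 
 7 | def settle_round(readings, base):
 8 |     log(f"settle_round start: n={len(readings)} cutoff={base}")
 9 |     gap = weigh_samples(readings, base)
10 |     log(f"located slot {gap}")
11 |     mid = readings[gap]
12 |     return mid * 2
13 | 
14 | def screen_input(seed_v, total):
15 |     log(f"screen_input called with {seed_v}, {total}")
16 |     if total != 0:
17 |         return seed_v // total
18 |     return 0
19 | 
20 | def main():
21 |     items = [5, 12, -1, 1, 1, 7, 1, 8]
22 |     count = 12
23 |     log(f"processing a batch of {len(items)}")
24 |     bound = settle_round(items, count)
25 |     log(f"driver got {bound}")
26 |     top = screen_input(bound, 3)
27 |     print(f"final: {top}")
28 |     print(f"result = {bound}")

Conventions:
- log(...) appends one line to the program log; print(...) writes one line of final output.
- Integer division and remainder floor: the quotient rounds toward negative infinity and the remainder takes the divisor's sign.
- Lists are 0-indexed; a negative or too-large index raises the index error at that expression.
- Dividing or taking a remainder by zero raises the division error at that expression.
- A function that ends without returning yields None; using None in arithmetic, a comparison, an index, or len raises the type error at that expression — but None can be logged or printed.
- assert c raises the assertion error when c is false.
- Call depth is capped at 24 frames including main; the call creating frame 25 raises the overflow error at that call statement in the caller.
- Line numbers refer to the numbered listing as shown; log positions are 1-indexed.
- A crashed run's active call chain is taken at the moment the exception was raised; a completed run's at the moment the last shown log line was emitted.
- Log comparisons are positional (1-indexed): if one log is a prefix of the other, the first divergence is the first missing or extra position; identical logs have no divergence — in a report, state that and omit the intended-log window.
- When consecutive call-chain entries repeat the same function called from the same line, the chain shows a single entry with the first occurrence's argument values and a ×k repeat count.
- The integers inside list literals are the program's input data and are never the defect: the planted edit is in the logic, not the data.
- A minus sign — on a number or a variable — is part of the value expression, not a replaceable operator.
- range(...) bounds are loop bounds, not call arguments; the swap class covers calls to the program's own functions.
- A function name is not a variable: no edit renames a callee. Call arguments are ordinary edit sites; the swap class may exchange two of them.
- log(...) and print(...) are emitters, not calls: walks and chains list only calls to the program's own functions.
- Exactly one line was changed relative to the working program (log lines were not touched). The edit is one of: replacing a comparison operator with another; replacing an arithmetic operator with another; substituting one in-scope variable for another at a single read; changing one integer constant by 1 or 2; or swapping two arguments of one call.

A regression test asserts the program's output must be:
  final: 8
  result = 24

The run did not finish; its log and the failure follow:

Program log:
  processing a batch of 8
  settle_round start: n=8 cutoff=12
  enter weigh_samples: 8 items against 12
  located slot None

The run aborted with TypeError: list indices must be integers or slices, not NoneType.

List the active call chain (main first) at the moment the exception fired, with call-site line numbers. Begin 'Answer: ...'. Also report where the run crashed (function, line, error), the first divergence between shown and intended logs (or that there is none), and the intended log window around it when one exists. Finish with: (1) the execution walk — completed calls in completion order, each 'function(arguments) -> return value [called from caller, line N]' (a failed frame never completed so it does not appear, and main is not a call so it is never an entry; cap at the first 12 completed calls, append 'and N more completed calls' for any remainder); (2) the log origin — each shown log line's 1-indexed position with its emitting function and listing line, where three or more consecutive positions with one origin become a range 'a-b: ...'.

Answer: main -> settle_round (called at line 24).
Key observation: The earliest visible damage is log position 4 — 'located slot None' rather than the intended 'located slot 1'.
Crash: settle_round, line 11, TypeError.
First divergence: position 4; shown 'located slot None' vs intended 'located slot 1'.
Intended log window:
  2: settle_round start: n=8 cutoff=12
  3: enter weigh_samples: 8 items against 12
  4: located slot 1
  5: driver got 24
Execution walk:
  weigh_samples([5, 12, -1, 1, 1, 7, 1, 8], 12) -> None  [called from settle_round, line 9]
Log line origins:
  1: logged in main at line 23
  2: logged in settle_round at line 8
  3: logged in weigh_samples at line 2
  4: logged in settle_round at line 10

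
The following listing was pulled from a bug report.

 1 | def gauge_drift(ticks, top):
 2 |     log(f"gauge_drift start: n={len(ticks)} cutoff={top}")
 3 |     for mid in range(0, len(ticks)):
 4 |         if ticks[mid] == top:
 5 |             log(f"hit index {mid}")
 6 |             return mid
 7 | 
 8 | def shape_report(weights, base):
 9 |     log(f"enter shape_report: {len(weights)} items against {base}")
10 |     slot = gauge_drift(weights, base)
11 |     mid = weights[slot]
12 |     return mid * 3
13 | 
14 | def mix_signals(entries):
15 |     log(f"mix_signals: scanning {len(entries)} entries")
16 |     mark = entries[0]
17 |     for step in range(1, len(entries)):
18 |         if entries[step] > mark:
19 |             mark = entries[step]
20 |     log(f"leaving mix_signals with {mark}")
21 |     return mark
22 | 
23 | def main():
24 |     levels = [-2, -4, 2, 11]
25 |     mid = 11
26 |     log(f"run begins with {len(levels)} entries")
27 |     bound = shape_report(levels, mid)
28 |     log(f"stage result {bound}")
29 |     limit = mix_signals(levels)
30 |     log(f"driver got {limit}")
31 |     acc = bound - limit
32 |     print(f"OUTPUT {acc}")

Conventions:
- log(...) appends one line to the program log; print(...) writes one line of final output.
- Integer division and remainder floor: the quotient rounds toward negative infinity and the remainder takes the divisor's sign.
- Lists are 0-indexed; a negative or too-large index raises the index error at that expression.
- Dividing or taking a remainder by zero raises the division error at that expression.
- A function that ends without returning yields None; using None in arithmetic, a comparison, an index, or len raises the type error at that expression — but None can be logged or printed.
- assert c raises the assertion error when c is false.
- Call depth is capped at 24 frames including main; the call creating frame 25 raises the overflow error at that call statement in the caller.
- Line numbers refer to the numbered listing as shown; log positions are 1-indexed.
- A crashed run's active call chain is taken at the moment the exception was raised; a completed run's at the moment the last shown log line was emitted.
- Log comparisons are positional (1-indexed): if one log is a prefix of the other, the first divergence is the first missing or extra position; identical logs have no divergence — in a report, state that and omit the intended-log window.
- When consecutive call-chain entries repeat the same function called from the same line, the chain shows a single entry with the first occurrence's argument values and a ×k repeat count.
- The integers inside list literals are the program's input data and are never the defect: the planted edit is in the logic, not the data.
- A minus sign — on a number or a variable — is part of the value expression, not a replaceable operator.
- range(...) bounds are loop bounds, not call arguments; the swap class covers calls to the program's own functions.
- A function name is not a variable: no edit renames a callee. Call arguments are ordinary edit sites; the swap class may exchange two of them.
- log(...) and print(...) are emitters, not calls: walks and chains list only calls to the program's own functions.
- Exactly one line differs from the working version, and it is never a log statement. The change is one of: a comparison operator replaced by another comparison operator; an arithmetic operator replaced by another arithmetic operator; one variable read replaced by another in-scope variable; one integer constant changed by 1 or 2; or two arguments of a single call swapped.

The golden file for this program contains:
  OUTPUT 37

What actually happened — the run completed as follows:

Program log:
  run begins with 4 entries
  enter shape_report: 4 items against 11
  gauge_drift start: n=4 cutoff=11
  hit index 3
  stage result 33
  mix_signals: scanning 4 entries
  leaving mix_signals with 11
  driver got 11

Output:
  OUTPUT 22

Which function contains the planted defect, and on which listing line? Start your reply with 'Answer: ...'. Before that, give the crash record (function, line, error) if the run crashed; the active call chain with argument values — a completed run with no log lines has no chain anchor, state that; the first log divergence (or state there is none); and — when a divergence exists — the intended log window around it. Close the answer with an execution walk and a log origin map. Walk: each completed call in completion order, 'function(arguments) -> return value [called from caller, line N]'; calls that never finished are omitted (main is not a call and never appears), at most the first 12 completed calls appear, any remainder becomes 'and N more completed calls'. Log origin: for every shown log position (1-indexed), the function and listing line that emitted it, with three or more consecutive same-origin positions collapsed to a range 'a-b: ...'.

Answer: the defect is in mix_signals at line 18.
Core observation: The log first diverges at position 7: the faulty run prints 'leaving mix_signals with 11' where the working version prints 'leaving mix_signals with -4'.
Call chain: main.
First divergence: position 7 — shown 'leaving mix_signals with 11', intended 'leaving mix_signals with -4'.
Intended log window:
  5: stage result 33
  6: mix_signals: scanning 4 entries
  7: leaving mix_signals with -4
  8: driver got -4
Execution walk:
  gauge_drift([-2, -4, 2, 11], 11) -> 3  [called from shape_report, line 10]
  shape_report([-2, -4, 2, 11], 11) -> 33  [called from main, line 27]
  mix_signals([-2, -4, 2, 11]) -> 11  [called from main, line 29]
Log origins:
  1: from main, line 26
  2: from shape_report, line 9
  3: from gauge_drift, line 2
  4: from gauge_drift, line 5
  5: from main, line 28
  6: from mix_signals, line 15
  7: from mix_signals, line 20
  8: from main, line 30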